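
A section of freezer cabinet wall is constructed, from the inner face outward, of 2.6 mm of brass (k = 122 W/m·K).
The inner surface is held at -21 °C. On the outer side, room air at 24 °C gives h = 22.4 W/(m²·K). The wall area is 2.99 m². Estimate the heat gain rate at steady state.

Q ≈ 3010 W

Treating each layer as a thermal resistance in series:
R_brass = L/(kA) = 0.0026/(122×2.99) = 7.128×10^-6 K/W
R_outer film = 1/(h_o·A) = 1/(22.4×2.99) = 0.01493 K/W
R_total = 0.01494 K/W
Q = ΔT / R_total = 45 / 0.01494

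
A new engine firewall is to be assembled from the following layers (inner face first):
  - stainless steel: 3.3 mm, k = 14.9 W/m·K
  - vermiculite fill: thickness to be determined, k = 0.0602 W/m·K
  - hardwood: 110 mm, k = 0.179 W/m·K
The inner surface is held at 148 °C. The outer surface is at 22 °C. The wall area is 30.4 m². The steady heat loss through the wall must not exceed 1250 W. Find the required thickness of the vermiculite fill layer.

L ≈ 147 mm

Series thermal resistances:
R_stainless steel = L/(kA) = 0.0033/(14.9×30.4) = 7.285×10^-6 K/W
R_hardwood = L/(kA) = 0.11/(0.179×30.4) = 0.02021 K/W
Sum of the known resistances R_other = 0.02022 K/W
Required total resistance R_tot = ΔT/Q_allow = 126/1250 = 0.1008 K/W
R_vermiculite fill = R_tot − R_other = 0.08058 K/W
L = R·k·A = 0.08058×0.0602×30.4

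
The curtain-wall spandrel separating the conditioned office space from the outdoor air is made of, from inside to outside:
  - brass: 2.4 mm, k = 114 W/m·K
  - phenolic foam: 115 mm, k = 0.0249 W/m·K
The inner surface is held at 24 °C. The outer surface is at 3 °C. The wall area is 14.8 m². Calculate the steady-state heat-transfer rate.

Q ≈ 67.3 W

Model the wall as resistances in series:
R_brass = L/(kA) = 0.0024/(114×14.8) = 1.422×10^-6 K/W
R_phenolic foam = L/(kA) = 0.115/(0.0249×14.8) = 0.3121 K/W
R_total = 0.3121 K/W
Q = ΔT / R_total = 21 / 0.3121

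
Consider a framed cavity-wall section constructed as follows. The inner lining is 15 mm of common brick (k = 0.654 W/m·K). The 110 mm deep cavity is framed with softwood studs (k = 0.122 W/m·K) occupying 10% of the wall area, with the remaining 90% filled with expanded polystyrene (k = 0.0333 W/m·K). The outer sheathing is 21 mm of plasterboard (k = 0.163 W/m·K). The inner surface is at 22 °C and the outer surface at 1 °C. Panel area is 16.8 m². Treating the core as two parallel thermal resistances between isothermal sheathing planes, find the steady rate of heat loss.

Sheathing layers in series; stud and cavity paths in parallel between them.
R_inner = 0.015/(0.654×16.8) = 0.001365 K/W
R_stud  = 0.11/(0.122×0.1×16.8) = 0.5367 K/W
R_cav   = 0.11/(0.0333×0.9×16.8) = 0.2185 K/W
1/R_core = 1/R_stud + 1/R_cav → R_core = 0.1553 K/W
R_outer = 0.021/(0.163×16.8) = 0.007669 K/W
R_total = 0.1643 K/W
Q = ΔT/R_total = 21/0.1643

Q ≈ 128 W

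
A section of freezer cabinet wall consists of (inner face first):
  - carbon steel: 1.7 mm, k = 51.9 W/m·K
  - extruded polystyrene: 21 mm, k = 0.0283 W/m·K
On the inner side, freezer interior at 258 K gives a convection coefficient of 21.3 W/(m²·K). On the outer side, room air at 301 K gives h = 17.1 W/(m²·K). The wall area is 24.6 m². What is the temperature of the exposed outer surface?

T ≈ 298 K

Model the wall as resistances in series:
R_inner film = 1/(h_i·A) = 1/(21.3×24.6) = 0.001908 K/W
R_carbon steel = L/(kA) = 0.0017/(51.9×24.6) = 1.332×10^-6 K/W
R_extruded polystyrene = L/(kA) = 0.021/(0.0283×24.6) = 0.03016 K/W
R_outer film = 1/(h_o·A) = 1/(17.1×24.6) = 0.002377 K/W
R_total = 0.03445 K/W;  Q = ΔT/R_total = 43/0.03445 = 1248 W
T_interface = T_inner + Q·ΣR(inner→interface) = 258 + 1250×0.03207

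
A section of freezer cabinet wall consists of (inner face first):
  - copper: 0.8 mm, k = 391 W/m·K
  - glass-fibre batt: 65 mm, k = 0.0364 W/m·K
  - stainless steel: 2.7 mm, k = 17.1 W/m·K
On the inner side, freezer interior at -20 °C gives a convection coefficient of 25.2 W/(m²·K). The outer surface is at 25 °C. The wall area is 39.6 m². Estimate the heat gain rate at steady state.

Series thermal resistances:
R_inner film = 1/(h_i·A) = 1/(25.2×39.6) = 0.001002 K/W
R_copper = L/(kA) = 0.0008/(391×39.6) = 5.167×10^-8 K/W
R_glass-fibre batt = L/(kA) = 0.065/(0.0364×39.6) = 0.04509 K/W
R_stainless steel = L/(kA) = 0.0027/(17.1×39.6) = 3.987×10^-6 K/W
R_total = 0.0461 K/W
Q = ΔT / R_total = 45 / 0.0461

Q ≈ 976 W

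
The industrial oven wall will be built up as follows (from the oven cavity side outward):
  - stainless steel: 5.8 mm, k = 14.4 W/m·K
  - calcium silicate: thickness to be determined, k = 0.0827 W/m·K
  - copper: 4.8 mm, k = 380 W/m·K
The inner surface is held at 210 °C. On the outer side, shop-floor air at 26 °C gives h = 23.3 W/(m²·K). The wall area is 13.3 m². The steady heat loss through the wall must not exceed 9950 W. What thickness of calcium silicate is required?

Using the resistance-network approach (series):
R_stainless steel = L/(kA) = 0.0058/(14.4×13.3) = 3.028×10^-5 K/W
R_copper = L/(kA) = 0.0048/(380×13.3) = 9.497×10^-7 K/W
R_outer film = 1/(h_o·A) = 1/(23.3×13.3) = 0.003227 K/W
Sum of the known resistances R_other = 0.003258 K/W
Required total resistance R_tot = ΔT/Q_allow = 184/9950 = 0.01849 K/W
R_calcium silicate = R_tot − R_other = 0.01523 K/W
L = R·k·A = 0.01523×0.0827×13.3

L ≈ 16.8 mm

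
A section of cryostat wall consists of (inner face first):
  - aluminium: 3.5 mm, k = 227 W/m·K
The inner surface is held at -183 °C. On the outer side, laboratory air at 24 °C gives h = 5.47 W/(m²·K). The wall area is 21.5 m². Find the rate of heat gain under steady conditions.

Model the wall as resistances in series:
R_aluminium = L/(kA) = 0.0035/(227×21.5) = 7.171×10^-7 K/W
R_outer film = 1/(h_o·A) = 1/(5.47×21.5) = 0.008503 K/W
R_total = 0.008504 K/W
Q = ΔT / R_total = 207 / 0.008504

Q ≈ 24300 W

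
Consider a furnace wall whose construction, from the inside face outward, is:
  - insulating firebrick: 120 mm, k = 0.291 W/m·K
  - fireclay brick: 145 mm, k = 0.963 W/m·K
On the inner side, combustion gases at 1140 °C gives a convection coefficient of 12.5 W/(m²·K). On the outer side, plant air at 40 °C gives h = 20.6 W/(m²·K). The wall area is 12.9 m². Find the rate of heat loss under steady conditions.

Model the wall as resistances in series:
R_inner film = 1/(h_i·A) = 1/(12.5×12.9) = 0.006202 K/W
R_insulating firebrick = L/(kA) = 0.12/(0.291×12.9) = 0.03197 K/W
R_fireclay brick = L/(kA) = 0.145/(0.963×12.9) = 0.01167 K/W
R_outer film = 1/(h_o·A) = 1/(20.6×12.9) = 0.003763 K/W
R_total = 0.0536 K/W
Q = ΔT / R_total = 1100 / 0.0536

Q ≈ 20500 W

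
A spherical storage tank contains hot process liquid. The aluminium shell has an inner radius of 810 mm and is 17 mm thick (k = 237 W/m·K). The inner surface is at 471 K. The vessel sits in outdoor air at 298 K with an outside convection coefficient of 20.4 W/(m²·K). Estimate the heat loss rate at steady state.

Q ≈ 30300 W

For a spherical shell R = (1/r₁ − 1/r₂)/(4πk); film R = 1/(h·4πr²). In series:
R_aluminium shell = (1/0.81 − 1/0.827)/(4π×237) = 8.521×10^-6 K/W
R_outer film = 1/(h·4πr_o²) = 1/(20.4×4π×0.827²) = 0.005704 K/W
R_total = 0.005712 K/W
Q = ΔT/R_total = 173/0.005712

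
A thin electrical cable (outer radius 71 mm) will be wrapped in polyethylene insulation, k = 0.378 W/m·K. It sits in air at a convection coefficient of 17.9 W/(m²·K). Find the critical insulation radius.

r_cr ≈ 21.1 mm

For a cylinder r_cr = k/h = 0.378/17.9
r_cr = 21.1 mm; since the bare radius (71 mm) is above r_cr, any added insulation will reduce heat loss.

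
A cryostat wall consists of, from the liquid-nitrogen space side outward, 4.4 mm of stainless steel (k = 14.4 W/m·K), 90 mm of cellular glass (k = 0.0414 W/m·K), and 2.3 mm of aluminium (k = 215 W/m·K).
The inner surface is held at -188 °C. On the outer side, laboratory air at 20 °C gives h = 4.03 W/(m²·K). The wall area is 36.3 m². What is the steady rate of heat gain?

Q ≈ 3120 W

Thermal resistances in series:
R_stainless steel = L/(kA) = 0.0044/(14.4×36.3) = 8.418×10^-6 K/W
R_cellular glass = L/(kA) = 0.09/(0.0414×36.3) = 0.05989 K/W
R_aluminium = L/(kA) = 0.0023/(215×36.3) = 2.947×10^-7 K/W
R_outer film = 1/(h_o·A) = 1/(4.03×36.3) = 0.006836 K/W
R_total = 0.06673 K/W
Q = ΔT / R_total = 208 / 0.06673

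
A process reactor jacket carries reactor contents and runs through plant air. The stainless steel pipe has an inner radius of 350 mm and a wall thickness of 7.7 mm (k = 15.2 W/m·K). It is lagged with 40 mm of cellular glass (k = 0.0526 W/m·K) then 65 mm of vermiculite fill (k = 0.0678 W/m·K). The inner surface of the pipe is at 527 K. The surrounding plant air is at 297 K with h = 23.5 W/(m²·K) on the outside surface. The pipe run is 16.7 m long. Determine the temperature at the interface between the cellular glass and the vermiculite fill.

T ≈ 420 K

Per-layer cylindrical resistances, series-summed:
R_stainless steel pipe wall = ln(357.7/350)/(2π×15.2×16.7) = 1.364×10^-5 K/W
R_cellular glass = ln(397.7/357.7)/(2π×0.0526×16.7) = 0.01921 K/W
R_vermiculite fill = ln(462.7/397.7)/(2π×0.0678×16.7) = 0.02128 K/W
R_outer film = 1/(h_o·2πr_oL) = 1/(23.5×2π×0.4627×16.7) = 8.765×10^-4 K/W
R_total = 0.04137 K/W
Q = ΔT/R_total = 230/0.04137
Q = 5560 W
T_interface = T_inner − Q·ΣR(inner→interface) = 527 − 5560×0.01922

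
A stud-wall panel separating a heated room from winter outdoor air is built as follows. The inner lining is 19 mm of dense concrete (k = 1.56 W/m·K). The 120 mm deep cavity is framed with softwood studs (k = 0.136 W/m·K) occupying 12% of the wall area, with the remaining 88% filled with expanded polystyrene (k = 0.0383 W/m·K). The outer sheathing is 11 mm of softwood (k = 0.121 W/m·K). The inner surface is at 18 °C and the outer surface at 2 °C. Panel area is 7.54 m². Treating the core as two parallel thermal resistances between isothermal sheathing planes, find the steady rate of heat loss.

Sheathing layers in series; stud and cavity paths in parallel between them.
R_inner = 0.019/(1.56×7.54) = 0.001615 K/W
R_stud  = 0.12/(0.136×0.12×7.54) = 0.9752 K/W
R_cav   = 0.12/(0.0383×0.88×7.54) = 0.4722 K/W
1/R_core = 1/R_stud + 1/R_cav → R_core = 0.3181 K/W
R_outer = 0.011/(0.121×7.54) = 0.01206 K/W
R_total = 0.3318 K/W
Q = ΔT/R_total = 16/0.3318

Q ≈ 48.2 W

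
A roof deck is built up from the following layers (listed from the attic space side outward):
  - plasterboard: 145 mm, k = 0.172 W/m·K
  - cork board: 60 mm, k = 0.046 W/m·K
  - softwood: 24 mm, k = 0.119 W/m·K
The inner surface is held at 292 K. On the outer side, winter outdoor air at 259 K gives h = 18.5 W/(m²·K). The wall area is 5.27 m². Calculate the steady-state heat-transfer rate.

Using the resistance-network approach (series):
R_plasterboard = L/(kA) = 0.145/(0.172×5.27) = 0.16 K/W
R_cork board = L/(kA) = 0.06/(0.046×5.27) = 0.2475 K/W
R_softwood = L/(kA) = 0.024/(0.119×5.27) = 0.03827 K/W
R_outer film = 1/(h_o·A) = 1/(18.5×5.27) = 0.01026 K/W
R_total = 0.456 K/W
Q = ΔT / R_total = 33 / 0.456

Q ≈ 72.4 W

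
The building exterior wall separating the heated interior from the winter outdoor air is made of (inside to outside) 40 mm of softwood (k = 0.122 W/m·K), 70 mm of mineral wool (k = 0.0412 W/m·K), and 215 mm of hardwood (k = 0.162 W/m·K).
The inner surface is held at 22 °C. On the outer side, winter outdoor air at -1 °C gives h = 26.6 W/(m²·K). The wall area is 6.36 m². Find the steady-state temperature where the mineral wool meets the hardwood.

T ≈ 8.25 °C

Model the wall as resistances in series:
R_softwood = L/(kA) = 0.04/(0.122×6.36) = 0.05155 K/W
R_mineral wool = L/(kA) = 0.07/(0.0412×6.36) = 0.2671 K/W
R_hardwood = L/(kA) = 0.215/(0.162×6.36) = 0.2087 K/W
R_outer film = 1/(h_o·A) = 1/(26.6×6.36) = 0.005911 K/W
R_total = 0.5333 K/W;  Q = ΔT/R_total = 23/0.5333 = 43.13 W
T_interface = T_inner − Q·ΣR(inner→interface) = 22 − 43.1×0.3187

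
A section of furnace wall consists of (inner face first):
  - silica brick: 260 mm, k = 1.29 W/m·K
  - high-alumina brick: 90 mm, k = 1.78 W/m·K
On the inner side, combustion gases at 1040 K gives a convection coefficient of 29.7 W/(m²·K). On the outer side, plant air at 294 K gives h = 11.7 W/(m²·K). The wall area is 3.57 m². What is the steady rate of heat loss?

Model the wall as resistances in series:
R_inner film = 1/(h_i·A) = 1/(29.7×3.57) = 0.009431 K/W
R_silica brick = L/(kA) = 0.26/(1.29×3.57) = 0.05646 K/W
R_high-alumina brick = L/(kA) = 0.09/(1.78×3.57) = 0.01416 K/W
R_outer film = 1/(h_o·A) = 1/(11.7×3.57) = 0.02394 K/W
R_total = 0.104 K/W
Q = ΔT / R_total = 746 / 0.104

Q ≈ 7170 W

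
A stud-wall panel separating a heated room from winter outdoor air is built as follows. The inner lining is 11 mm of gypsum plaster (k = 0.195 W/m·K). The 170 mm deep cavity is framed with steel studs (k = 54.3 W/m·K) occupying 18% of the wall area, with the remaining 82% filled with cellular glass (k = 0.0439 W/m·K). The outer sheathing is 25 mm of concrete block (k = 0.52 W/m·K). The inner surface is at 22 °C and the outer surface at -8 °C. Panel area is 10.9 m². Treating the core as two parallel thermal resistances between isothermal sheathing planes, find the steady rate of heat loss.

Sheathing layers in series; stud and cavity paths in parallel between them.
R_inner = 0.011/(0.195×10.9) = 0.005175 K/W
R_stud  = 0.17/(54.3×0.18×10.9) = 0.001596 K/W
R_cav   = 0.17/(0.0439×0.82×10.9) = 0.4333 K/W
1/R_core = 1/R_stud + 1/R_cav → R_core = 0.00159 K/W
R_outer = 0.025/(0.52×10.9) = 0.004411 K/W
R_total = 0.01118 K/W
Q = ΔT/R_total = 30/0.01118

Q ≈ 2680 W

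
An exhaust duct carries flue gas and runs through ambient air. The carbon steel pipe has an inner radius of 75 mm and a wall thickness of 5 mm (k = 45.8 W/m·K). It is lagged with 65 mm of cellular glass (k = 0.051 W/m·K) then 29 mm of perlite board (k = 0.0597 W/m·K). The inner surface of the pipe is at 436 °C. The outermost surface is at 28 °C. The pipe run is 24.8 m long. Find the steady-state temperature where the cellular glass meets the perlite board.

Treating each annulus and film as a series resistance:
R_carbon steel pipe wall = ln(80/75)/(2π×45.8×24.8) = 9.043×10^-6 K/W
R_cellular glass = ln(145/80)/(2π×0.051×24.8) = 0.07483 K/W
R_perlite board = ln(174/145)/(2π×0.0597×24.8) = 0.0196 K/W
R_total = 0.09444 K/W
Q = ΔT/R_total = 408/0.09444
Q = 4320 W
T_interface = T_inner − Q·ΣR(inner→interface) = 436 − 4320×0.07484

T ≈ 113 °C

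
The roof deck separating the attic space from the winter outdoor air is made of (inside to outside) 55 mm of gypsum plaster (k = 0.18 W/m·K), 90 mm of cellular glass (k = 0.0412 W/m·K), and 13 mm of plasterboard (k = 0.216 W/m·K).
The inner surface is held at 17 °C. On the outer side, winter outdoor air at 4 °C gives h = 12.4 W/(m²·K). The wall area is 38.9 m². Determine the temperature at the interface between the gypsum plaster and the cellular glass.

T ≈ 15.5 °C

Using the resistance-network approach (series):
R_gypsum plaster = L/(kA) = 0.055/(0.18×38.9) = 0.007855 K/W
R_cellular glass = L/(kA) = 0.09/(0.0412×38.9) = 0.05616 K/W
R_plasterboard = L/(kA) = 0.013/(0.216×38.9) = 0.001547 K/W
R_outer film = 1/(h_o·A) = 1/(12.4×38.9) = 0.002073 K/W
R_total = 0.06763 K/W;  Q = ΔT/R_total = 13/0.06763 = 192.2 W
T_interface = T_inner − Q·ΣR(inner→interface) = 17 − 192×0.007855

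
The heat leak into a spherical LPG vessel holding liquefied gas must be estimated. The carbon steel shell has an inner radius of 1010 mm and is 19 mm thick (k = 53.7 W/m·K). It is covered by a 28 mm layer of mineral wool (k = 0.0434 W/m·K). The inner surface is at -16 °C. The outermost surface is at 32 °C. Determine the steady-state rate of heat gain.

Q ≈ 1020 W

Spherical conduction: R = (1/r_in − 1/r_out)/(4πk) per layer; series-sum.
R_carbon steel shell = (1/1.01 − 1/1.029)/(4π×53.7) = 2.709×10^-5 K/W
R_mineral wool = (1/1.029 − 1/1.057)/(4π×0.0434) = 0.0472 K/W
R_total = 0.04723 K/W
Q = ΔT/R_total = 48/0.04723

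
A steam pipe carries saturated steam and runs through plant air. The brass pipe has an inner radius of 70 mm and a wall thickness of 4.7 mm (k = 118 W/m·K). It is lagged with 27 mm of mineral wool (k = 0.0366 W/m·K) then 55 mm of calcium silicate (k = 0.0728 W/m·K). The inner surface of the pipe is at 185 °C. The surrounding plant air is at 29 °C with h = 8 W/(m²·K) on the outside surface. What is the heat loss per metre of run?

q′ ≈ 64.6 W/m

Radial resistances (cylindrical: R_cond = ln(r_o/r_i)/(2πkL), R_conv = 1/(h·2πrL)):
R_brass pipe wall = ln(74.7/70)/(2π×118×1) = 8.765×10^-5 K/W
R_mineral wool = ln(101.7/74.7)/(2π×0.0366×1) = 1.342 K/W
R_calcium silicate = ln(156.7/101.7)/(2π×0.0728×1) = 0.9451 K/W
R_outer film = 1/(h_o·2πr_oL) = 1/(8×2π×0.1567×1) = 0.127 K/W
R_total = 2.414 K/W
Q = ΔT/R_total = 156/2.414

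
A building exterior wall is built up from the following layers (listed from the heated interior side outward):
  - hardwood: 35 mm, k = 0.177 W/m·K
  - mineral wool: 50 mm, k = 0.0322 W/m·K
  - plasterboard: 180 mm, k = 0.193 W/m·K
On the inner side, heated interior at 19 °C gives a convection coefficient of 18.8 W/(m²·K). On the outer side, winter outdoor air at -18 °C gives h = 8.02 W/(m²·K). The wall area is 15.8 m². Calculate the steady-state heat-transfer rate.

Q ≈ 204 W

Model the wall as resistances in series:
R_inner film = 1/(h_i·A) = 1/(18.8×15.8) = 0.003367 K/W
R_hardwood = L/(kA) = 0.035/(0.177×15.8) = 0.01252 K/W
R_mineral wool = L/(kA) = 0.05/(0.0322×15.8) = 0.09828 K/W
R_plasterboard = L/(kA) = 0.18/(0.193×15.8) = 0.05903 K/W
R_outer film = 1/(h_o·A) = 1/(8.02×15.8) = 0.007892 K/W
R_total = 0.1811 K/W
Q = ΔT / R_total = 37 / 0.1811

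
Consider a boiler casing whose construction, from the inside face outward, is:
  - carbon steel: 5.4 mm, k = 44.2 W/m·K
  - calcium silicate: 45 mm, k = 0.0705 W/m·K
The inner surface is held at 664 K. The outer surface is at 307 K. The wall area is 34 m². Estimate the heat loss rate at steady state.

Treating each layer as a thermal resistance in series:
R_carbon steel = L/(kA) = 0.0054/(44.2×34) = 3.593×10^-6 K/W
R_calcium silicate = L/(kA) = 0.045/(0.0705×34) = 0.01877 K/W
R_total = 0.01878 K/W
Q = ΔT / R_total = 357 / 0.01878

Q ≈ 19000 W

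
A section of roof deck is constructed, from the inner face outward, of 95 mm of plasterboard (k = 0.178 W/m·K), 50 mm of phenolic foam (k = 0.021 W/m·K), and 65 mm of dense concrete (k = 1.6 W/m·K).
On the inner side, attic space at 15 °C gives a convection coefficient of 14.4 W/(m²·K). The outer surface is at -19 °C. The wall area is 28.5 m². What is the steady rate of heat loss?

Q ≈ 320 W

Treating each layer as a thermal resistance in series:
R_inner film = 1/(h_i·A) = 1/(14.4×28.5) = 0.002437 K/W
R_plasterboard = L/(kA) = 0.095/(0.178×28.5) = 0.01873 K/W
R_phenolic foam = L/(kA) = 0.05/(0.021×28.5) = 0.08354 K/W
R_dense concrete = L/(kA) = 0.065/(1.6×28.5) = 0.001425 K/W
R_total = 0.1061 K/W
Q = ΔT / R_total = 34 / 0.1061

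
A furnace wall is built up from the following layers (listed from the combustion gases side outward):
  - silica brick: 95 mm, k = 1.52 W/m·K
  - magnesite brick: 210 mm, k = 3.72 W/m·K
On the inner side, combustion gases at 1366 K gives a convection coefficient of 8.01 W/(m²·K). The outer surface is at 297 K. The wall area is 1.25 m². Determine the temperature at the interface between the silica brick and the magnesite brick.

T ≈ 545 K

Thermal resistances in series:
R_inner film = 1/(h_i·A) = 1/(8.01×1.25) = 0.09988 K/W
R_silica brick = L/(kA) = 0.095/(1.52×1.25) = 0.05 K/W
R_magnesite brick = L/(kA) = 0.21/(3.72×1.25) = 0.04516 K/W
R_total = 0.195 K/W;  Q = ΔT/R_total = 1069/0.195 = 5481 W
T_interface = T_inner − Q·ΣR(inner→interface) = 1366 − 5480×0.1499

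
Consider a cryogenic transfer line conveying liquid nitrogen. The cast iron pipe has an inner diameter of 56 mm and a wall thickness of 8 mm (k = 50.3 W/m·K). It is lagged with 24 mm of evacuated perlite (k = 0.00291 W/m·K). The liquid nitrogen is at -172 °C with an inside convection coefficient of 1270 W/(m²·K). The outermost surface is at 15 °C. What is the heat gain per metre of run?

q′ ≈ 6.69 W/m

Per-layer cylindrical resistances, series-summed:
R_inner film = 1/(h_i·2πr₁L) = 1/(1270×2π×0.028×1) = 0.004476 K/W
R_cast iron pipe wall = ln(36/28)/(2π×50.3×1) = 7.952×10^-4 K/W
R_evacuated perlite = ln(60/36)/(2π×0.00291×1) = 27.94 K/W
R_total = 27.94 K/W
Q = ΔT/R_total = 187/27.94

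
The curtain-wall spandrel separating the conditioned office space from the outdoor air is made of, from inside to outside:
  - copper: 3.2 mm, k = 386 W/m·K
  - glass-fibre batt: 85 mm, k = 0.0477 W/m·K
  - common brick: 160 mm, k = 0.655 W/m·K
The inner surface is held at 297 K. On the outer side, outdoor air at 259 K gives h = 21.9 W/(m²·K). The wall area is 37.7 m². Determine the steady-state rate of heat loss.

Using the resistance-network approach (series):
R_copper = L/(kA) = 0.0032/(386×37.7) = 2.199×10^-7 K/W
R_glass-fibre batt = L/(kA) = 0.085/(0.0477×37.7) = 0.04727 K/W
R_common brick = L/(kA) = 0.16/(0.655×37.7) = 0.006479 K/W
R_outer film = 1/(h_o·A) = 1/(21.9×37.7) = 0.001211 K/W
R_total = 0.05496 K/W
Q = ΔT / R_total = 38 / 0.05496

Q ≈ 691 W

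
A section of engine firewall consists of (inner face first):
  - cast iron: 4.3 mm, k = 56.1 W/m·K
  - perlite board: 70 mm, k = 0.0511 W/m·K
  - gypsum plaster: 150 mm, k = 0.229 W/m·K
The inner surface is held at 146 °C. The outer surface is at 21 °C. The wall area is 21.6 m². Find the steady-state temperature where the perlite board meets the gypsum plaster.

Model the wall as resistances in series:
R_cast iron = L/(kA) = 0.0043/(56.1×21.6) = 3.549×10^-6 K/W
R_perlite board = L/(kA) = 0.07/(0.0511×21.6) = 0.06342 K/W
R_gypsum plaster = L/(kA) = 0.15/(0.229×21.6) = 0.03033 K/W
R_total = 0.09375 K/W;  Q = ΔT/R_total = 125/0.09375 = 1333 W
T_interface = T_inner − Q·ΣR(inner→interface) = 146 − 1330×0.06342

T ≈ 61.4 °C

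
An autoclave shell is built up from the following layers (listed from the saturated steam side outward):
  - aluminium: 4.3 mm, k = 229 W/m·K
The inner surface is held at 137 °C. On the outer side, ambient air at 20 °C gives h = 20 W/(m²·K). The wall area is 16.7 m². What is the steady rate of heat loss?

Series thermal resistances:
R_aluminium = L/(kA) = 0.0043/(229×16.7) = 1.124×10^-6 K/W
R_outer film = 1/(h_o·A) = 1/(20×16.7) = 0.002994 K/W
R_total = 0.002995 K/W
Q = ΔT / R_total = 117 / 0.002995

Q ≈ 39100 W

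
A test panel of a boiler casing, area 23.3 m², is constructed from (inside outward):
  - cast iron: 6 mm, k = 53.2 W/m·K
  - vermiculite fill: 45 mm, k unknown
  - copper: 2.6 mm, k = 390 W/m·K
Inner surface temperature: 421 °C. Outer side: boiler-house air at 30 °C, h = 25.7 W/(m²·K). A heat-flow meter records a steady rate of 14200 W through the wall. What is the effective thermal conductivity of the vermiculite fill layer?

k ≈ 0.0747 W/(m·K)

Treating each layer as a thermal resistance in series:
R_cast iron = L/(kA) = 0.006/(53.2×23.3) = 4.84×10^-6 K/W
R_copper = L/(kA) = 0.0026/(390×23.3) = 2.861×10^-7 K/W
R_outer film = 1/(h_o·A) = 1/(25.7×23.3) = 0.00167 K/W
Sum of known resistances R_other = 0.001675 K/W
Total R = ΔT/Q = 391/14200 = 0.02754 K/W
R_vermiculite fill = R_total − R_other = 0.02586 K/W
k = L/(R·A) = 0.045/(0.02586×23.3)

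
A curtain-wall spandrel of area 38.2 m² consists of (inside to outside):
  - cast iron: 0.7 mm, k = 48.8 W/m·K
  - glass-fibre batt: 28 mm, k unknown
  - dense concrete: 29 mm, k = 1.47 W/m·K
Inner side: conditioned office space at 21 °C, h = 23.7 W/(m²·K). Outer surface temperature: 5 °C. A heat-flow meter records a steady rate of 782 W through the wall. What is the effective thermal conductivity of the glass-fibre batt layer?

k ≈ 0.0389 W/(m·K)

Series thermal resistances:
R_inner film = 1/(h_i·A) = 1/(23.7×38.2) = 0.001105 K/W
R_cast iron = L/(kA) = 0.0007/(48.8×38.2) = 3.755×10^-7 K/W
R_dense concrete = L/(kA) = 0.029/(1.47×38.2) = 5.164×10^-4 K/W
Sum of known resistances R_other = 0.001621 K/W
Total R = ΔT/Q = 16/782 = 0.02046 K/W
R_glass-fibre batt = R_total − R_other = 0.01884 K/W
k = L/(R·A) = 0.028/(0.01884×38.2)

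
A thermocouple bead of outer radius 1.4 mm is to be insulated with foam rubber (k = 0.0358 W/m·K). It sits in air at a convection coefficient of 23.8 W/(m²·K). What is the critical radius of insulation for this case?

r_cr ≈ 3.01 mm

For a sphere r_cr = 2k/h = 2×0.0358/23.8
r_cr = 3.01 mm; since the bare radius (1.4 mm) is below r_cr, adding a thin layer of insulation will *increase* heat loss.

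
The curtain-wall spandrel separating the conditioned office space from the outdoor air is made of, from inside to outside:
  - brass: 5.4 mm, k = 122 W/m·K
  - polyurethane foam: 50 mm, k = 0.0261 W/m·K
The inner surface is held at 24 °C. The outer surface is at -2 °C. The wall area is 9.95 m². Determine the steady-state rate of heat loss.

Thermal resistances in series:
R_brass = L/(kA) = 0.0054/(122×9.95) = 4.448×10^-6 K/W
R_polyurethane foam = L/(kA) = 0.05/(0.0261×9.95) = 0.1925 K/W
R_total = 0.1925 K/W
Q = ΔT / R_total = 26 / 0.1925

Q ≈ 135 W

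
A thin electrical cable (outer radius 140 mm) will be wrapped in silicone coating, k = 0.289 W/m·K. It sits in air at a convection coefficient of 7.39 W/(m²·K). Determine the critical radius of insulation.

r_cr ≈ 39.1 mm

For a cylinder r_cr = k/h = 0.289/7.39
r_cr = 39.1 mm; since the bare radius (140 mm) is above r_cr, any added insulation will reduce heat loss.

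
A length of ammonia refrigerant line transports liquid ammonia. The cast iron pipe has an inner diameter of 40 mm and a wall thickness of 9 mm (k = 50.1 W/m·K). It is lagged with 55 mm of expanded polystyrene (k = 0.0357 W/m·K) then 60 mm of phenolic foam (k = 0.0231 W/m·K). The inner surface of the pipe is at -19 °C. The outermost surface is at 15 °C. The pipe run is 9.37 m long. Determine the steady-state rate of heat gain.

Q ≈ 37.7 W

Treating each annulus and film as a series resistance:
R_cast iron pipe wall = ln(29/20)/(2π×50.1×9.37) = 1.26×10^-4 K/W
R_expanded polystyrene = ln(84/29)/(2π×0.0357×9.37) = 0.506 K/W
R_phenolic foam = ln(144/84)/(2π×0.0231×9.37) = 0.3963 K/W
R_total = 0.9025 K/W
Q = ΔT/R_total = 34/0.9025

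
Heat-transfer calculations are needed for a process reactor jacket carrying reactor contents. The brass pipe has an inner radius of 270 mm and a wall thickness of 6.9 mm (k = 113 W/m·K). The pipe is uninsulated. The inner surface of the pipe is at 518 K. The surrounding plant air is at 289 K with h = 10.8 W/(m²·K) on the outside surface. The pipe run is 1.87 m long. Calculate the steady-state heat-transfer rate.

For a radial system each layer contributes R = ln(r_out/r_in)/(2πkL); films add R = 1/(hA).
R_brass pipe wall = ln(276.9/270)/(2π×113×1.87) = 1.901×10^-5 K/W
R_outer film = 1/(h_o·2πr_oL) = 1/(10.8×2π×0.2769×1.87) = 0.02846 K/W
R_total = 0.02848 K/W
Q = ΔT/R_total = 229/0.02848

Q ≈ 8040 W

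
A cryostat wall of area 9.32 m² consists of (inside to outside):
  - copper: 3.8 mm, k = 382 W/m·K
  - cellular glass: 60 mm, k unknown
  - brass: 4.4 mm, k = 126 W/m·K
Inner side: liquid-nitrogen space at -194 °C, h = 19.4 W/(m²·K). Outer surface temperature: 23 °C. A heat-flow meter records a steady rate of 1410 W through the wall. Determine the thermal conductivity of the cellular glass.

Using the resistance-network approach (series):
R_inner film = 1/(h_i·A) = 1/(19.4×9.32) = 0.005531 K/W
R_copper = L/(kA) = 0.0038/(382×9.32) = 1.067×10^-6 K/W
R_brass = L/(kA) = 0.0044/(126×9.32) = 3.747×10^-6 K/W
Sum of known resistances R_other = 0.005536 K/W
Total R = ΔT/Q = 217/1410 = 0.1539 K/W
R_cellular glass = R_total − R_other = 0.1484 K/W
k = L/(R·A) = 0.06/(0.1484×9.32)

k ≈ 0.0434 W/(m·K)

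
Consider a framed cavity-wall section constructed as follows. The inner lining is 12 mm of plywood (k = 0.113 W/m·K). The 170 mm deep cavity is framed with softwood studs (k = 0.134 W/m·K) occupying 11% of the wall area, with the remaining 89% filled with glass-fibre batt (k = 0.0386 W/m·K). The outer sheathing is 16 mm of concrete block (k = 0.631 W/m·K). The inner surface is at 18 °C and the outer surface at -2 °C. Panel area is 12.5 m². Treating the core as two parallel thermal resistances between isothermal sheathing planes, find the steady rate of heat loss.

Q ≈ 69.6 W

Sheathing layers in series; stud and cavity paths in parallel between them.
R_inner = 0.012/(0.113×12.5) = 0.008496 K/W
R_stud  = 0.17/(0.134×0.11×12.5) = 0.9227 K/W
R_cav   = 0.17/(0.0386×0.89×12.5) = 0.3959 K/W
1/R_core = 1/R_stud + 1/R_cav → R_core = 0.277 K/W
R_outer = 0.016/(0.631×12.5) = 0.002029 K/W
R_total = 0.2875 K/W
Q = ΔT/R_total = 20/0.2875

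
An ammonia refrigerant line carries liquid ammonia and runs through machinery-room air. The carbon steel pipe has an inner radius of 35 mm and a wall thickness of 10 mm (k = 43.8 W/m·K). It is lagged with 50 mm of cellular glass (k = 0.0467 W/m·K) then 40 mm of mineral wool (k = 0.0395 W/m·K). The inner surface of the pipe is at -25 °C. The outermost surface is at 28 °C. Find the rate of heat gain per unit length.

Per-layer cylindrical resistances, series-summed:
R_carbon steel pipe wall = ln(45/35)/(2π×43.8×1) = 9.132×10^-4 K/W
R_cellular glass = ln(95/45)/(2π×0.0467×1) = 2.547 K/W
R_mineral wool = ln(135/95)/(2π×0.0395×1) = 1.416 K/W
R_total = 3.963 K/W
Q = ΔT/R_total = 53/3.963

q′ ≈ 13.4 W/m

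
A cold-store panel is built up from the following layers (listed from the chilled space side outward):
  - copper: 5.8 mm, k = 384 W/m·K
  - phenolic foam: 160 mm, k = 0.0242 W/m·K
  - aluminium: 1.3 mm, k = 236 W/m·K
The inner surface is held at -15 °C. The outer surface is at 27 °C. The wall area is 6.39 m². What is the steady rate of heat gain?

Thermal resistances in series:
R_copper = L/(kA) = 0.0058/(384×6.39) = 2.364×10^-6 K/W
R_phenolic foam = L/(kA) = 0.16/(0.0242×6.39) = 1.035 K/W
R_aluminium = L/(kA) = 0.0013/(236×6.39) = 8.62×10^-7 K/W
R_total = 1.035 K/W
Q = ΔT / R_total = 42 / 1.035

Q ≈ 40.6 W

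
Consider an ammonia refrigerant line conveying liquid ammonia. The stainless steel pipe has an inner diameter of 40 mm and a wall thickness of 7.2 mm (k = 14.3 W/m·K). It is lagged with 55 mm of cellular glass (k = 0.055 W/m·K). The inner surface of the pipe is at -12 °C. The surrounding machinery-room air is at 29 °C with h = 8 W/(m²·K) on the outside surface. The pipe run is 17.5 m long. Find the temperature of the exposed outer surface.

T ≈ 26.1 °C

For a radial system each layer contributes R = ln(r_out/r_in)/(2πkL); films add R = 1/(hA).
R_stainless steel pipe wall = ln(27.2/20)/(2π×14.3×17.5) = 1.956×10^-4 K/W
R_cellular glass = ln(82.2/27.2)/(2π×0.055×17.5) = 0.1829 K/W
R_outer film = 1/(h_o·2πr_oL) = 1/(8×2π×0.0822×17.5) = 0.01383 K/W
R_total = 0.1969 K/W
Q = ΔT/R_total = 41/0.1969
Q = 208 W
T_interface = T_inner + Q·ΣR(inner→interface) = -12 + 208×0.1831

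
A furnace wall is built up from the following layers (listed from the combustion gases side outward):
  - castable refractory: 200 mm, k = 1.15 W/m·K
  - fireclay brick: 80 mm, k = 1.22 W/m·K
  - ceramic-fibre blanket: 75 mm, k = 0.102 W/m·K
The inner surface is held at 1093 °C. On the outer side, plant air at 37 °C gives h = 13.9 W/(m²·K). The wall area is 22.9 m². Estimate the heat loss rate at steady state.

Using the resistance-network approach (series):
R_castable refractory = L/(kA) = 0.2/(1.15×22.9) = 0.007594 K/W
R_fireclay brick = L/(kA) = 0.08/(1.22×22.9) = 0.002863 K/W
R_ceramic-fibre blanket = L/(kA) = 0.075/(0.102×22.9) = 0.03211 K/W
R_outer film = 1/(h_o·A) = 1/(13.9×22.9) = 0.003142 K/W
R_total = 0.04571 K/W
Q = ΔT / R_total = 1056 / 0.04571

Q ≈ 23100 W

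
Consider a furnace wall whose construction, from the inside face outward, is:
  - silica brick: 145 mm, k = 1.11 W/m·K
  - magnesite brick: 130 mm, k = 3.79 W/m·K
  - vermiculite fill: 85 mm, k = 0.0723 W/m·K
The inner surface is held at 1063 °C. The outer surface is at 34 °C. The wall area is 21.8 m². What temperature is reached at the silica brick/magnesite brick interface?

Model the wall as resistances in series:
R_silica brick = L/(kA) = 0.145/(1.11×21.8) = 0.005992 K/W
R_magnesite brick = L/(kA) = 0.13/(3.79×21.8) = 0.001573 K/W
R_vermiculite fill = L/(kA) = 0.085/(0.0723×21.8) = 0.05393 K/W
R_total = 0.06149 K/W;  Q = ΔT/R_total = 1029/0.06149 = 16730 W
T_interface = T_inner − Q·ΣR(inner→interface) = 1063 − 16700×0.005992

T ≈ 963 °C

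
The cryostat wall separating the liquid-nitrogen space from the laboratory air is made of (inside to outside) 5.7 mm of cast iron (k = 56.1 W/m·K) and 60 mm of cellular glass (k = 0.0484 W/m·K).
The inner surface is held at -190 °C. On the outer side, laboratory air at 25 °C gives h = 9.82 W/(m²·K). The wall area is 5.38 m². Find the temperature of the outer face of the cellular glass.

T ≈ 8.68 °C

Thermal resistances in series:
R_cast iron = L/(kA) = 0.0057/(56.1×5.38) = 1.889×10^-5 K/W
R_cellular glass = L/(kA) = 0.06/(0.0484×5.38) = 0.2304 K/W
R_outer film = 1/(h_o·A) = 1/(9.82×5.38) = 0.01893 K/W
R_total = 0.2494 K/W;  Q = ΔT/R_total = 215/0.2494 = 862.2 W
T_interface = T_inner + Q·ΣR(inner→interface) = -190 + 862×0.2304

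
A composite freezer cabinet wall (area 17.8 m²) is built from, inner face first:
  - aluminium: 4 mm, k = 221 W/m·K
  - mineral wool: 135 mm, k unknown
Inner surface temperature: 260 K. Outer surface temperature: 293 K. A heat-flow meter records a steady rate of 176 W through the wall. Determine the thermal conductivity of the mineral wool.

k ≈ 0.0404 W/(m·K)

Using the resistance-network approach (series):
R_aluminium = L/(kA) = 0.004/(221×17.8) = 1.017×10^-6 K/W
Sum of known resistances R_other = 1.017×10^-6 K/W
Total R = ΔT/Q = 33/176 = 0.1875 K/W
R_mineral wool = R_total − R_other = 0.1875 K/W
k = L/(R·A) = 0.135/(0.1875×17.8)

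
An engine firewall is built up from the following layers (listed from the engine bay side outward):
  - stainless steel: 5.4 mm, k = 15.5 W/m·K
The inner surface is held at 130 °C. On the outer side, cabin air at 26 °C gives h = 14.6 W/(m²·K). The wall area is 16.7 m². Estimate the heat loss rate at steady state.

Series thermal resistances:
R_stainless steel = L/(kA) = 0.0054/(15.5×16.7) = 2.086×10^-5 K/W
R_outer film = 1/(h_o·A) = 1/(14.6×16.7) = 0.004101 K/W
R_total = 0.004122 K/W
Q = ΔT / R_total = 104 / 0.004122

Q ≈ 25200 W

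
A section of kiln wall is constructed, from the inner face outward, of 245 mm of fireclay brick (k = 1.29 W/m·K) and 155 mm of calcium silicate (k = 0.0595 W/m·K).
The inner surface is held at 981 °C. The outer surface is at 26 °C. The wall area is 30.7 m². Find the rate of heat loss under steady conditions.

Q ≈ 10500 W

Series thermal resistances:
R_fireclay brick = L/(kA) = 0.245/(1.29×30.7) = 0.006186 K/W
R_calcium silicate = L/(kA) = 0.155/(0.0595×30.7) = 0.08485 K/W
R_total = 0.09104 K/W
Q = ΔT / R_total = 955 / 0.09104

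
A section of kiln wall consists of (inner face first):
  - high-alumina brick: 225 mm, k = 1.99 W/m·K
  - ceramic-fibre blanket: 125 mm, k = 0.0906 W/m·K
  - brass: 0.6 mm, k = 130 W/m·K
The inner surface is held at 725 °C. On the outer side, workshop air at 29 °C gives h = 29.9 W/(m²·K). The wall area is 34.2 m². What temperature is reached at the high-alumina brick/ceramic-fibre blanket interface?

T ≈ 673 °C

Series thermal resistances:
R_high-alumina brick = L/(kA) = 0.225/(1.99×34.2) = 0.003306 K/W
R_ceramic-fibre blanket = L/(kA) = 0.125/(0.0906×34.2) = 0.04034 K/W
R_brass = L/(kA) = 0.0006/(130×34.2) = 1.35×10^-7 K/W
R_outer film = 1/(h_o·A) = 1/(29.9×34.2) = 9.779×10^-4 K/W
R_total = 0.04463 K/W;  Q = ΔT/R_total = 696/0.04463 = 15600 W
T_interface = T_inner − Q·ΣR(inner→interface) = 725 − 15600×0.003306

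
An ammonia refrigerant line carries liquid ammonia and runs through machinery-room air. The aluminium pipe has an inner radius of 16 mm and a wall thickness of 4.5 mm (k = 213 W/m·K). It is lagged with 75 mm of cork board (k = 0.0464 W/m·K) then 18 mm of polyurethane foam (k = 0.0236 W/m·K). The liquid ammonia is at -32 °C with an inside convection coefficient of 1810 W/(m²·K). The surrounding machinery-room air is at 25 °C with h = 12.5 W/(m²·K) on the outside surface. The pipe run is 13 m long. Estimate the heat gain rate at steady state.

Treating each annulus and film as a series resistance:
R_inner film = 1/(h_i·2πr₁L) = 1/(1810×2π×0.016×13) = 4.227×10^-4 K/W
R_aluminium pipe wall = ln(20.5/16)/(2π×213×13) = 1.424×10^-5 K/W
R_cork board = ln(95.5/20.5)/(2π×0.0464×13) = 0.406 K/W
R_polyurethane foam = ln(113.5/95.5)/(2π×0.0236×13) = 0.08958 K/W
R_outer film = 1/(h_o·2πr_oL) = 1/(12.5×2π×0.1135×13) = 0.008629 K/W
R_total = 0.5046 K/W
Q = ΔT/R_total = 57/0.5046

Q ≈ 113 W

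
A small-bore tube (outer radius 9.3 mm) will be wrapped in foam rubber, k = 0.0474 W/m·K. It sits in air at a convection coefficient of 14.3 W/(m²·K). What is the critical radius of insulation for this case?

r_cr ≈ 3.31 mm

For a cylinder r_cr = k/h = 0.0474/14.3
r_cr = 3.31 mm; since the bare radius (9.3 mm) is above r_cr, any added insulation will reduce heat loss.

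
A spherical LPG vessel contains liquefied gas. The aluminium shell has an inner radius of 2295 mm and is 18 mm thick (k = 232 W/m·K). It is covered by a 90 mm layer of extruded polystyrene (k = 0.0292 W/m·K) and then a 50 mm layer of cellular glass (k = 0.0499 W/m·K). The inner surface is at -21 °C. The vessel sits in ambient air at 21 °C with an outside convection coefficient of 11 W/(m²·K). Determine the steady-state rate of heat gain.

Q ≈ 714 W

Spherical conduction: R = (1/r_in − 1/r_out)/(4πk) per layer; series-sum.
R_aluminium shell = (1/2.295 − 1/2.313)/(4π×232) = 1.163×10^-6 K/W
R_extruded polystyrene = (1/2.313 − 1/2.403)/(4π×0.0292) = 0.04413 K/W
R_cellular glass = (1/2.403 − 1/2.453)/(4π×0.0499) = 0.01353 K/W
R_outer film = 1/(h·4πr_o²) = 1/(11×4π×2.453²) = 0.001202 K/W
R_total = 0.05886 K/W
Q = ΔT/R_total = 42/0.05886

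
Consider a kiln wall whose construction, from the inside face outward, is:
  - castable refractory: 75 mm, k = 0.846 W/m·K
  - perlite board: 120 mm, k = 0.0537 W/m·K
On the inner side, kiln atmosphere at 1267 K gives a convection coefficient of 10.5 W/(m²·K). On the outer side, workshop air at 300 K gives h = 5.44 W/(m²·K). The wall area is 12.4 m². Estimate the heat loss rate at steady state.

Series thermal resistances:
R_inner film = 1/(h_i·A) = 1/(10.5×12.4) = 0.00768 K/W
R_castable refractory = L/(kA) = 0.075/(0.846×12.4) = 0.007149 K/W
R_perlite board = L/(kA) = 0.12/(0.0537×12.4) = 0.1802 K/W
R_outer film = 1/(h_o·A) = 1/(5.44×12.4) = 0.01482 K/W
R_total = 0.2099 K/W
Q = ΔT / R_total = 967 / 0.2099

Q ≈ 4610 W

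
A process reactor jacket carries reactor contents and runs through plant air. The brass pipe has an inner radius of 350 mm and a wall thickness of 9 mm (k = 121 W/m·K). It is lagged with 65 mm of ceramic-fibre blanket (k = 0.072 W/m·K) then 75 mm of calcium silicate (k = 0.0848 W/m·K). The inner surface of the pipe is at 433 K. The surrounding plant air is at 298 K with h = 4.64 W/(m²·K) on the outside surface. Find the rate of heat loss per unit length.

Per-layer cylindrical resistances, series-summed:
R_brass pipe wall = ln(359/350)/(2π×121×1) = 3.34×10^-5 K/W
R_ceramic-fibre blanket = ln(424/359)/(2π×0.072×1) = 0.3678 K/W
R_calcium silicate = ln(499/424)/(2π×0.0848×1) = 0.3057 K/W
R_outer film = 1/(h_o·2πr_oL) = 1/(4.64×2π×0.499×1) = 0.06874 K/W
R_total = 0.7423 K/W
Q = ΔT/R_total = 135/0.7423

q′ ≈ 182 W/m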